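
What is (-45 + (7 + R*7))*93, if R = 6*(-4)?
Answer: -19158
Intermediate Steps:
R = -24
(-45 + (7 + R*7))*93 = (-45 + (7 - 24*7))*93 = (-45 + (7 - 168))*93 = (-45 - 161)*93 = -206*93 = -19158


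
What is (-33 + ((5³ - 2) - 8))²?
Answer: 6724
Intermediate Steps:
(-33 + ((5³ - 2) - 8))² = (-33 + ((125 - 2) - 8))² = (-33 + (123 - 8))² = (-33 + 115)² = 82² = 6724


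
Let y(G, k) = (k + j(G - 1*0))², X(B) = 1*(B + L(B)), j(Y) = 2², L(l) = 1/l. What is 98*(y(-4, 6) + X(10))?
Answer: 53949/5 ≈ 10790.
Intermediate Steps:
j(Y) = 4
X(B) = B + 1/B (X(B) = 1*(B + 1/B) = B + 1/B)
y(G, k) = (4 + k)² (y(G, k) = (k + 4)² = (4 + k)²)
98*(y(-4, 6) + X(10)) = 98*((4 + 6)² + (10 + 1/10)) = 98*(10² + (10 + ⅒)) = 98*(100 + 101/10) = 98*(1101/10) = 53949/5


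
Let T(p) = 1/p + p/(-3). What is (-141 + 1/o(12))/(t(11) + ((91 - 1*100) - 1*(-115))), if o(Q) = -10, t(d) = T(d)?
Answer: -46563/33800 ≈ -1.3776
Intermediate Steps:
T(p) = 1/p - p/3 (T(p) = 1/p + p*(-1/3) = 1/p - p/3)
t(d) = 1/d - d/3
(-141 + 1/o(12))/(t(11) + ((91 - 1*100) - 1*(-115))) = (-141 + 1/(-10))/((1/11 - 1/3*11) + ((91 - 1*100) - 1*(-115))) = (-141 - 1/10)/((1/11 - 11/3) + ((91 - 100) + 115)) = -1411/(10*(-118/33 + (-9 + 115))) = -1411/(10*(-118/33 + 106)) = -1411/(10*3380/33) = -1411/10*33/3380 = -46563/33800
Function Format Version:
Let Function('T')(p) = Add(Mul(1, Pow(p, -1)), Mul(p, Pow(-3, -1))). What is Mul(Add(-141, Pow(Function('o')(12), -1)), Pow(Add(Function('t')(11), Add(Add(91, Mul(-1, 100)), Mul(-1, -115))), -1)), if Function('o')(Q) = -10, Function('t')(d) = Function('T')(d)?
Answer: Rational(-46563, 33800) ≈ -1.3776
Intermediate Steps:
Function('T')(p) = Add(Pow(p, -1), Mul(Rational(-1, 3), p)) (Function('T')(p) = Add(Pow(p, -1), Mul(p, Rational(-1, 3))) = Add(Pow(p, -1), Mul(Rational(-1, 3), p)))
Function('t')(d) = Add(Pow(d, -1), Mul(Rational(-1, 3), d))
Mul(Add(-141, Pow(Function('o')(12), -1)), Pow(Add(Function('t')(11), Add(Add(91, Mul(-1, 100)), Mul(-1, -115))), -1)) = Mul(Add(-141, Pow(-10, -1)), Pow(Add(Add(Pow(11, -1), Mul(Rational(-1, 3), 11)), Add(Add(91, Mul(-1, 100)), Mul(-1, -115))), -1)) = Mul(Add(-141, Rational(-1, 10)), Pow(Add(Add(Rational(1, 11), Rational(-11, 3)), Add(Add(91, -100), 115)), -1)) = Mul(Rational(-1411, 10), Pow(Add(Rational(-118, 33), Add(-9, 115)), -1)) = Mul(Rational(-1411, 10), Pow(Add(Rational(-118, 33), 106), -1)) = Mul(Rational(-1411, 10), Pow(Rational(3380, 33), -1)) = Mul(Rational(-1411, 10), Rational(33, 3380)) = Rational(-46563, 33800)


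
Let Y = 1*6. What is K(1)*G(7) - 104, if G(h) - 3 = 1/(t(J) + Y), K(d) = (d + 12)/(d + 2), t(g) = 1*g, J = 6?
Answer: -3263/36 ≈ -90.639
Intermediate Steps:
t(g) = g
K(d) = (12 + d)/(2 + d)
Y = 6
G(h) = 37/12 (G(h) = 3 + 1/(6 + 6) = 3 + 1/12 = 37/12)
K(1)*G(7) - 104 = ((12 + 1)/(2 + 1))*(37/12) - 104 = (13/3)*(37/12) - 104 = 481/36 - 104 = -3263/36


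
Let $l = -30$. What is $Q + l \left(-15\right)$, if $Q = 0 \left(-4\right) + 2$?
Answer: $452$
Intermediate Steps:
$Q = 2$ ($Q = 0 + 2 = 2$)
$Q + l \left(-15\right) = 2 - -450 = 2 + 450 = 452$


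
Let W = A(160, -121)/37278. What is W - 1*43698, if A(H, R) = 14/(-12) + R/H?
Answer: -781907542043/17893440 ≈ -43698.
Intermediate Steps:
A(H, R) = -7/6 + R/H (A(H, R) = 14*(-1/12) + R/H = -7/6 + R/H)
W = -923/17893440 (W = (-7/6 - 121/160)/37278 = (-7/6 - 121*1/160)*(1/37278) = (-7/6 - 121/160)*(1/37278) = -923/480*1/37278 = -923/17893440 ≈ -5.1583e-5)
W - 1*43698 = -923/17893440 - 1*43698 = -923/17893440 - 43698 = -781907542043/17893440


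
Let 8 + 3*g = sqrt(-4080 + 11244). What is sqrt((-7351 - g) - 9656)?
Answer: sqrt(-153039 - 18*sqrt(199))/3 ≈ 130.51*I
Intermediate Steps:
g = -8/3 + 2*sqrt(199) (g = -8/3 + sqrt(-4080 + 11244)/3 = -8/3 + sqrt(7164)/3 = -8/3 + (6*sqrt(199))/3 = -8/3 + 2*sqrt(199) ≈ 25.547)
sqrt((-7351 - g) - 9656) = sqrt((-7351 - (-8/3 + 2*sqrt(199))) - 9656) = sqrt((-7351 + (8/3 - 2*sqrt(199))) - 9656) = sqrt((-22045/3 - 2*sqrt(199)) - 9656) = sqrt(-51013/3 - 2*sqrt(199))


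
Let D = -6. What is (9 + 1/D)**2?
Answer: 2809/36 ≈ 78.028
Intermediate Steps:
(9 + 1/D)**2 = (9 + 1/(-6))**2 = (9 - 1/6)**2 = (53/6)**2 = 2809/36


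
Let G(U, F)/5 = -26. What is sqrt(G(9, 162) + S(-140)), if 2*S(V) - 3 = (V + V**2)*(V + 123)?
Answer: I*sqrt(662154)/2 ≈ 406.86*I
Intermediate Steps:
G(U, F) = -130 (G(U, F) = 5*(-26) = -130)
S(V) = 3/2 + (123 + V)*(V + V**2)/2 (S(V) = 3/2 + ((V + V**2)*(V + 123))/2 = 3/2 + ((V + V**2)*(123 + V))/2 = 3/2 + ((123 + V)*(V + V**2))/2 = 3/2 + (123 + V)*(V + V**2)/2)
sqrt(G(9, 162) + S(-140)) = sqrt(-130 + (3/2 + (1/2)*(-140)**3 + 62*(-140)**2 + (123/2)*(-140))) = sqrt(-130 + (3/2 + (1/2)*(-2744000) + 62*19600 - 8610)) = sqrt(-130 + (3/2 - 1372000 + 1215200 - 8610)) = sqrt(-130 - 330817/2) = sqrt(-331077/2) = I*sqrt(662154)/2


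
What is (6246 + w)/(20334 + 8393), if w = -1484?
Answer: 4762/28727 ≈ 0.16577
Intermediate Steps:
(6246 + w)/(20334 + 8393) = (6246 - 1484)/(20334 + 8393) = 4762/28727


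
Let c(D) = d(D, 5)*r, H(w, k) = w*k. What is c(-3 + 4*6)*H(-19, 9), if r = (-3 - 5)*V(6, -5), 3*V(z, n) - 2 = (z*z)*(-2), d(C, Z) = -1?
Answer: 31920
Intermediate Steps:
V(z, n) = ⅔ - 2*z²/3 (V(z, n) = ⅔ + ((z*z)*(-2))/3 = ⅔ + (z²*(-2))/3 = ⅔ + (-2*z²)/3 = ⅔ - 2*z²/3)
H(w, k) = k*w
r = 560/3 (r = (-3 - 5)*(⅔ - ⅔*6²) = -8*(⅔ - ⅔*36) = -8*(⅔ - 24) = -8*(-70/3) = 560/3 ≈ 186.67)
c(D) = -560/3 (c(D) = -1*560/3 = -560/3)
c(-3 + 4*6)*H(-19, 9) = -1680*(-19) = -560/3*(-171) = 31920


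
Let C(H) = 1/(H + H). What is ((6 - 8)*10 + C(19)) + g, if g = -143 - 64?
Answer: -8625/38 ≈ -226.97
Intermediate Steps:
C(H) = 1/(2*H)
g = -207
((6 - 8)*10 + C(19)) + g = ((6 - 8)*10 + (½)/19) - 207 = (-2*10 + (½)*(1/19)) - 207 = (-20 + 1/38) - 207 = -759/38 - 207 = -8625/38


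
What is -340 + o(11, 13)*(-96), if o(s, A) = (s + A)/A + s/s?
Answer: -7972/13 ≈ -613.23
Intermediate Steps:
o(s, A) = 1 + (A + s)/A (o(s, A) = (A + s)/A + 1 = 1 + (A + s)/A)
-340 + o(11, 13)*(-96) = -340 + (2 + 11/13)*(-96) = -340 + (37/13)*(-96) = -340 - 3552/13 = -7972/13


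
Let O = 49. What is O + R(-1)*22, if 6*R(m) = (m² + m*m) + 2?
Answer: 191/3 ≈ 63.667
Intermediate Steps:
R(m) = ⅓ + m²/3 (R(m) = ((m² + m*m) + 2)/6 = ((m² + m²) + 2)/6 = (2*m² + 2)/6 = (2 + 2*m²)/6 = ⅓ + m²/3)
O + R(-1)*22 = 49 + (⅓ + (⅓)*(-1)²)*22 = 49 + (⅓ + (⅓)*1)*22 = 49 + (⅓ + ⅓)*22 = 49 + (⅔)*22 = 49 + 44/3 = 191/3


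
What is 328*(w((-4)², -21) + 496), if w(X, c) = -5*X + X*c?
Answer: 26240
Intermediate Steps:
328*(w((-4)², -21) + 496) = 328*((-4)²*(-5 - 21) + 496) = 328*(16*(-26) + 496) = 328*(-416 + 496) = 328*80 = 26240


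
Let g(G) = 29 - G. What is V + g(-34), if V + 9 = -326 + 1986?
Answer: 1714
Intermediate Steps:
V = 1651 (V = -9 + (-326 + 1986) = -9 + 1660 = 1651)
V + g(-34) = 1651 + (29 - 1*(-34)) = 1651 + (29 + 34) = 1651 + 63 = 1714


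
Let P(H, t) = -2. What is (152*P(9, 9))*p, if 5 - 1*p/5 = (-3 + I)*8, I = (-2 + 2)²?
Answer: -44080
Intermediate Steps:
I = 0 (I = 0² = 0)
p = 145 (p = 25 - 5*(-3 + 0)*8 = 25 - (-15)*8 = 25 - 5*(-24) = 25 + 120 = 145)
(152*P(9, 9))*p = (152*(-2))*145 = -304*145 = -44080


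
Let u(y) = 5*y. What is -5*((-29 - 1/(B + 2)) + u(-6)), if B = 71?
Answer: 21540/73 ≈ 295.07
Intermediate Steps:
-5*((-29 - 1/(B + 2)) + u(-6)) = -5*((-29 - 1/(71 + 2)) + 5*(-6)) = -5*((-29 - 1/73) - 30) = -5*(-2118/73 - 30) = -5*(-4308/73) = 21540/73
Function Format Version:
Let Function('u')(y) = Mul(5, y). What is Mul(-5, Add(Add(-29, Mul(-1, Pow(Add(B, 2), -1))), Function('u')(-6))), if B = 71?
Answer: Rational(21540, 73) ≈ 295.07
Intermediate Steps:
Mul(-5, Add(Add(-29, Mul(-1, Pow(Add(B, 2), -1))), Function('u')(-6))) = Mul(-5, Add(Add(-29, Mul(-1, Pow(Add(71, 2), -1))), Mul(5, -6))) = Mul(-5, Add(Add(-29, Mul(-1, Pow(73, -1))), -30)) = Mul(-5, Add(Add(-29, Mul(-1, Rational(1, 73))), -30)) = Mul(-5, Add(Add(-29, Rational(-1, 73)), -30)) = Mul(-5, Add(Rational(-2118, 73), -30)) = Mul(-5, Rational(-4308, 73)) = Rational(21540, 73)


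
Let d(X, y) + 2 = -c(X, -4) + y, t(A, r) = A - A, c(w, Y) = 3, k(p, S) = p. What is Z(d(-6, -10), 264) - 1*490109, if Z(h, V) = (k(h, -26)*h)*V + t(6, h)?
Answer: -430709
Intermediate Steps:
t(A, r) = 0
d(X, y) = -5 + y (d(X, y) = -2 + (-1*3 + y) = -2 + (-3 + y) = -5 + y)
Z(h, V) = V*h² (Z(h, V) = (h*h)*V + 0 = h²*V + 0 = V*h² + 0 = V*h²)
Z(d(-6, -10), 264) - 1*490109 = 264*(-5 - 10)² - 1*490109 = 264*(-15)² - 490109 = 264*225 - 490109 = 59400 - 490109 = -430709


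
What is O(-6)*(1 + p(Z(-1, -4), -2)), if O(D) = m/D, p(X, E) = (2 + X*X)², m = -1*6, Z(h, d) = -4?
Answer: 325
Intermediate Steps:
m = -6
p(X, E) = (2 + X²)²
O(D) = -6/D
O(-6)*(1 + p(Z(-1, -4), -2)) = (-6/(-6))*(1 + (2 + (-4)²)²) = (-6*(-⅙))*(1 + (2 + 16)²) = 1*(1 + 18²) = 1*(1 + 324) = 1*325 = 325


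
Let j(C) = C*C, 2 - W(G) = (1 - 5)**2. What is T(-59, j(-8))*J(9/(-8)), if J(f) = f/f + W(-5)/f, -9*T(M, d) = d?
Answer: -7744/81 ≈ -95.605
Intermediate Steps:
W(G) = -14 (W(G) = 2 - (1 - 5)**2 = 2 - 1*(-4)**2 = 2 - 1*16 = 2 - 16 = -14)
j(C) = C**2
T(M, d) = -d/9
J(f) = 1 - 14/f (J(f) = f/f - 14/f = 1 - 14/f)
T(-59, j(-8))*J(9/(-8)) = (-1/9*(-8)**2)*((-14 + 9/(-8))/((9/(-8)))) = (-1/9*64)*((-14 + 9*(-1/8))/((9*(-1/8)))) = -64*(-14 - 9/8)/(9*(-9/8)) = -(-512)*(-121)/(81*8) = -64/9*121/9 = -7744/81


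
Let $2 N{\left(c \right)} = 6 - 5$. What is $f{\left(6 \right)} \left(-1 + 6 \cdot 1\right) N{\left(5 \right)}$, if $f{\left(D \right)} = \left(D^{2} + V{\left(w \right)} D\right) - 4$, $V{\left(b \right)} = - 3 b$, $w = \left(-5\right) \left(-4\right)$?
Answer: $-820$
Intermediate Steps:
$w = 20$
$N{\left(c \right)} = \frac{1}{2}$ ($N{\left(c \right)} = \frac{6 - 5}{2} = \frac{1}{2} \cdot 1 = \frac{1}{2}$)
$f{\left(D \right)} = -4 + D^{2} - 60 D$ ($f{\left(D \right)} = \left(D^{2} + \left(-3\right) 20 D\right) - 4 = \left(D^{2} - 60 D\right) - 4 = -4 + D^{2} - 60 D$)
$f{\left(6 \right)} \left(-1 + 6 \cdot 1\right) N{\left(5 \right)} = \left(-4 + 6^{2} - 360\right) \left(-1 + 6 \cdot 1\right) \frac{1}{2} = \left(-4 + 36 - 360\right) \left(-1 + 6\right) \frac{1}{2} = \left(-328\right) 5 \cdot \frac{1}{2} = \left(-1640\right) \frac{1}{2} = -820$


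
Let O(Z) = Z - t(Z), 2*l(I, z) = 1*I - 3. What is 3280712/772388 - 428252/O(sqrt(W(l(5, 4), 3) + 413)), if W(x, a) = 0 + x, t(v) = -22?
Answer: -909607234654/6758395 + 642378*sqrt(46)/35 ≈ -10109.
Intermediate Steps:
l(I, z) = -3/2 + I/2 (l(I, z) = (1*I - 3)/2 = (I - 3)/2 = (-3 + I)/2 = -3/2 + I/2)
W(x, a) = x
O(Z) = 22 + Z (O(Z) = Z - 1*(-22) = Z + 22 = 22 + Z)
3280712/772388 - 428252/O(sqrt(W(l(5, 4), 3) + 413)) = 3280712/772388 - 428252/(22 + sqrt((-3/2 + (1/2)*5) + 413)) = 3280712*(1/772388) - 428252/(22 + sqrt((-3/2 + 5/2) + 413)) = 820178/193097 - 428252/(22 + sqrt(1 + 413)) = 820178/193097 - 428252/(22 + sqrt(414)) = 820178/193097 - 428252/(22 + 3*sqrt(46))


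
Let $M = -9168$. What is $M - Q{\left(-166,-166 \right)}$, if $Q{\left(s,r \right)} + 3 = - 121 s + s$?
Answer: $-29085$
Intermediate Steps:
$Q{\left(s,r \right)} = -3 - 120 s$ ($Q{\left(s,r \right)} = -3 + \left(- 121 s + s\right) = -3 - 120 s$)
$M - Q{\left(-166,-166 \right)} = -9168 - \left(-3 - -19920\right) = -9168 - \left(-3 + 19920\right) = -9168 - 19917 = -29085$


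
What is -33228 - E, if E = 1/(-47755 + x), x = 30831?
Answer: -562350671/16924 ≈ -33228.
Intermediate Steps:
E = -1/16924 (E = 1/(-47755 + 30831) = 1/(-16924) = -1/16924 ≈ -5.9088e-5)
-33228 - E = -33228 - 1*(-1/16924) = -33228 + 1/16924 = -562350671/16924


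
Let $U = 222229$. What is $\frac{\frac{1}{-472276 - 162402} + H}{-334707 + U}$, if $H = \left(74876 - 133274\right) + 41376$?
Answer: $\frac{10803488917}{71387312084} \approx 0.15134$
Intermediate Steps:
$H = -17022$ ($H = -58398 + 41376 = -17022$)
$\frac{\frac{1}{-472276 - 162402} + H}{-334707 + U} = \frac{\frac{1}{-472276 - 162402} - 17022}{-334707 + 222229} = \frac{\frac{1}{-634678} - 17022}{-112478} = \left(- \frac{1}{634678} - 17022\right) \left(- \frac{1}{112478}\right) = \left(- \frac{10803488917}{634678}\right) \left(- \frac{1}{112478}\right) = \frac{10803488917}{71387312084}$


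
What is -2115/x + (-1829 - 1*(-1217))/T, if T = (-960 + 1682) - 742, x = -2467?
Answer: 388026/12335 ≈ 31.457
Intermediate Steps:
T = -20 (T = 722 - 742 = -20)
-2115/x + (-1829 - 1*(-1217))/T = -2115/(-2467) + (-1829 - 1*(-1217))/(-20) = -2115*(-1/2467) + (-1829 + 1217)*(-1/20) = 2115/2467 - 612*(-1/20) = 2115/2467 + 153/5 = 388026/12335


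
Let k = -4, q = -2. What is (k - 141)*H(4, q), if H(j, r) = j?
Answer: -580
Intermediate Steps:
(k - 141)*H(4, q) = (-4 - 141)*4 = -145*4 = -580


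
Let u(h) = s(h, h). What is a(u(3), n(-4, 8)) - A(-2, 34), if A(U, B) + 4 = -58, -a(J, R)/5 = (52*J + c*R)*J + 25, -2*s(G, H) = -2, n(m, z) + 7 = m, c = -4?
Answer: -543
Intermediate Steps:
n(m, z) = -7 + m
s(G, H) = 1 (s(G, H) = -½*(-2) = 1)
u(h) = 1
a(J, R) = -125 - 5*J*(-4*R + 52*J) (a(J, R) = -5*((52*J - 4*R)*J + 25) = -5*((-4*R + 52*J)*J + 25) = -5*(J*(-4*R + 52*J) + 25) = -5*(25 + J*(-4*R + 52*J)) = -125 - 5*J*(-4*R + 52*J))
A(U, B) = -62 (A(U, B) = -4 - 58 = -62)
a(u(3), n(-4, 8)) - A(-2, 34) = (-125 - 260*1² + 20*1*(-7 - 4)) - 1*(-62) = (-125 - 260*1 + 20*1*(-11)) + 62 = (-125 - 260 - 220) + 62 = -605 + 62 = -543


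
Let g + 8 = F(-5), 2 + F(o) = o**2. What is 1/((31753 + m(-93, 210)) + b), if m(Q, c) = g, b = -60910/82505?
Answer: 16501/524191586 ≈ 3.1479e-5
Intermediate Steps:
b = -12182/16501 (b = -60910*1/82505 = -12182/16501 ≈ -0.73826)
F(o) = -2 + o**2
g = 15 (g = -8 + (-2 + (-5)**2) = -8 + (-2 + 25) = -8 + 23 = 15)
m(Q, c) = 15
1/((31753 + m(-93, 210)) + b) = 1/((31753 + 15) - 12182/16501) = 1/(31768 - 12182/16501) = 1/(524191586/16501) = 16501/524191586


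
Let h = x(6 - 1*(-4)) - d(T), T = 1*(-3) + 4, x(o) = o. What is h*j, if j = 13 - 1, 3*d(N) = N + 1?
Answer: 112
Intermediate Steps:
T = 1 (T = -3 + 4 = 1)
d(N) = ⅓ + N/3 (d(N) = (N + 1)/3 = (1 + N)/3 = ⅓ + N/3)
j = 12
h = 28/3 (h = (6 - 1*(-4)) - (⅓ + (⅓)*1) = (6 + 4) - (⅓ + ⅓) = 10 - 1*⅔ = 10 - ⅔ = 28/3 ≈ 9.3333)
h*j = (28/3)*12 = 112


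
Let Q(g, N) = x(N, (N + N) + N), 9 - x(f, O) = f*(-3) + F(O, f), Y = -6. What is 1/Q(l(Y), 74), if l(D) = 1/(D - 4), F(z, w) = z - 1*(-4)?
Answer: ⅕ ≈ 0.20000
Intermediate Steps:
F(z, w) = 4 + z (F(z, w) = z + 4 = 4 + z)
l(D) = 1/(-4 + D)
x(f, O) = 5 - O + 3*f (x(f, O) = 9 - (f*(-3) + (4 + O)) = 9 - (-3*f + (4 + O)) = 9 - (4 + O - 3*f) = 9 + (-4 - O + 3*f) = 5 - O + 3*f)
Q(g, N) = 5 (Q(g, N) = 5 - ((N + N) + N) + 3*N = 5 - (2*N + N) + 3*N = 5 - 3*N + 3*N = 5)
1/Q(l(Y), 74) = 1/5 = ⅕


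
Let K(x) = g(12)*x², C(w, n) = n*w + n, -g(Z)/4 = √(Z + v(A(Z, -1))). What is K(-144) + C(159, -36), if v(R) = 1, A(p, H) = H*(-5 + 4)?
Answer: -5760 - 82944*√13 ≈ -3.0482e+5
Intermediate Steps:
A(p, H) = -H (A(p, H) = H*(-1) = -H)
g(Z) = -4*√(1 + Z) (g(Z) = -4*√(Z + 1) = -4*√(1 + Z))
C(w, n) = n + n*w
K(x) = -4*√13*x² (K(x) = (-4*√(1 + 12))*x² = (-4*√13)*x² = -4*√13*x²)
K(-144) + C(159, -36) = -4*√13*(-144)² - 36*(1 + 159) = -4*√13*20736 - 36*160 = -82944*√13 - 5760 = -5760 - 82944*√13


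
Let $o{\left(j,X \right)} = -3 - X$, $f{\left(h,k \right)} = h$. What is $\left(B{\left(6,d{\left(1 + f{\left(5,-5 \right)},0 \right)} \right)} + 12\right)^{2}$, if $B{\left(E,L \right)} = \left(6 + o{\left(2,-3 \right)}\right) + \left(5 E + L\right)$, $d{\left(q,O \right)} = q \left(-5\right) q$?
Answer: $17424$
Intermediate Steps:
$d{\left(q,O \right)} = - 5 q^{2}$ ($d{\left(q,O \right)} = - 5 q q = - 5 q^{2}$)
$B{\left(E,L \right)} = 6 + L + 5 E$ ($B{\left(E,L \right)} = \left(6 - 0\right) + \left(5 E + L\right) = \left(6 + \left(-3 + 3\right)\right) + \left(L + 5 E\right) = \left(6 + 0\right) + \left(L + 5 E\right) = 6 + \left(L + 5 E\right) = 6 + L + 5 E$)
$\left(B{\left(6,d{\left(1 + f{\left(5,-5 \right)},0 \right)} \right)} + 12\right)^{2} = \left(\left(6 - 5 \left(1 + 5\right)^{2} + 5 \cdot 6\right) + 12\right)^{2} = \left(\left(6 - 5 \cdot 6^{2} + 30\right) + 12\right)^{2} = \left(\left(6 - 180 + 30\right) + 12\right)^{2} = \left(-144 + 12\right)^{2} = \left(-132\right)^{2} = 17424$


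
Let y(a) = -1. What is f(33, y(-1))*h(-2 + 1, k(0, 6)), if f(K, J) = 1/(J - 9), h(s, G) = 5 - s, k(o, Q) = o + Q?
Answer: -⅗ ≈ -0.60000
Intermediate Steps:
k(o, Q) = Q + o
f(K, J) = 1/(-9 + J)
f(33, y(-1))*h(-2 + 1, k(0, 6)) = (5 - (-2 + 1))/(-9 - 1) = (5 - 1*(-1))/(-10) = -(5 + 1)/10 = -⅒*6 = -⅗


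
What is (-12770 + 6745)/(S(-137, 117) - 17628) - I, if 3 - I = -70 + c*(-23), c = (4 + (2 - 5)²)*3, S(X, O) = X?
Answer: -3445205/3553 ≈ -969.66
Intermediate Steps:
c = 39 (c = (4 + (-3)²)*3 = (4 + 9)*3 = 13*3 = 39)
I = 970 (I = 3 - (-70 + 39*(-23)) = 3 - (-70 - 897) = 3 - 1*(-967) = 3 + 967 = 970)
(-12770 + 6745)/(S(-137, 117) - 17628) - I = (-12770 + 6745)/(-137 - 17628) - 1*970 = -6025/(-17765) - 970 = -6025*(-1/17765) - 970 = 1205/3553 - 970 = -3445205/3553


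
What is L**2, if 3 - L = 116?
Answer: 12769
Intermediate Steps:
L = -113 (L = 3 - 1*116 = 3 - 116 = -113)
L**2 = (-113)**2 = 12769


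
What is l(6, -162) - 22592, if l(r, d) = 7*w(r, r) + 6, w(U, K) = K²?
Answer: -22334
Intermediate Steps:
l(r, d) = 6 + 7*r² (l(r, d) = 7*r² + 6 = 6 + 7*r²)
l(6, -162) - 22592 = (6 + 7*6²) - 22592 = (6 + 7*36) - 22592 = (6 + 252) - 22592 = 258 - 22592 = -22334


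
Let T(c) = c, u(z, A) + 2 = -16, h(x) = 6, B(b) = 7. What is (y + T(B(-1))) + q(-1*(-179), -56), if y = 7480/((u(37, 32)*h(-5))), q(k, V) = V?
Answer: -3193/27 ≈ -118.26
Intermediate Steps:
u(z, A) = -18 (u(z, A) = -2 - 16 = -18)
y = -1870/27 (y = 7480/((-18*6)) = 7480/(-108) = 7480*(-1/108) = -1870/27 ≈ -69.259)
(y + T(B(-1))) + q(-1*(-179), -56) = (-1870/27 + 7) - 56 = -1681/27 - 56 = -3193/27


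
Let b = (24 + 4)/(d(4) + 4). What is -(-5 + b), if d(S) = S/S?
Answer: -⅗ ≈ -0.60000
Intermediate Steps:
d(S) = 1
b = 28/5 (b = (24 + 4)/(1 + 4) = 28/5 ≈ 5.6000)
-(-5 + b) = -(-5 + 28/5) = -1*⅗ = -⅗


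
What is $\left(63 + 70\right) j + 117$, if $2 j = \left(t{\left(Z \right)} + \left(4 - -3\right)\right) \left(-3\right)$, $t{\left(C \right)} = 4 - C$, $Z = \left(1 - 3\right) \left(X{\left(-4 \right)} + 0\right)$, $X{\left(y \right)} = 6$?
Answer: $- \frac{8943}{2} \approx -4471.5$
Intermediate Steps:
$Z = -12$ ($Z = \left(1 - 3\right) \left(6 + 0\right) = \left(-2\right) 6 = -12$)
$j = - \frac{69}{2}$ ($j = \frac{\left(\left(4 - -12\right) + \left(4 - -3\right)\right) \left(-3\right)}{2} = \frac{\left(\left(4 + 12\right) + \left(4 + 3\right)\right) \left(-3\right)}{2} = \frac{\left(16 + 7\right) \left(-3\right)}{2} = \frac{23 \left(-3\right)}{2} = \frac{1}{2} \left(-69\right) = - \frac{69}{2} \approx -34.5$)
$\left(63 + 70\right) j + 117 = \left(63 + 70\right) \left(- \frac{69}{2}\right) + 117 = 133 \left(- \frac{69}{2}\right) + 117 = - \frac{9177}{2} + 117 = - \frac{8943}{2}$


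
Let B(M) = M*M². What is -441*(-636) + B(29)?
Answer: 304865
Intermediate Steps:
B(M) = M³
-441*(-636) + B(29) = -441*(-636) + 29³ = 280476 + 24389 = 304865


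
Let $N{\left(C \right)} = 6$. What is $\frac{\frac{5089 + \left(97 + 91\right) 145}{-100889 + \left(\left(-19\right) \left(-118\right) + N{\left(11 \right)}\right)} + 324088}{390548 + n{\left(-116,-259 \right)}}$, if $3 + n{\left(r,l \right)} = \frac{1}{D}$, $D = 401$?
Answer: $\frac{12819301155659}{15448023585986} \approx 0.82983$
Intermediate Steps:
$n{\left(r,l \right)} = - \frac{1202}{401}$ ($n{\left(r,l \right)} = -3 + \frac{1}{401} = - \frac{1202}{401}$)
$\frac{\frac{5089 + \left(97 + 91\right) 145}{-100889 + \left(\left(-19\right) \left(-118\right) + N{\left(11 \right)}\right)} + 324088}{390548 + n{\left(-116,-259 \right)}} = \frac{\frac{5089 + \left(97 + 91\right) 145}{-100889 + \left(\left(-19\right) \left(-118\right) + 6\right)} + 324088}{390548 - \frac{1202}{401}} = \frac{\frac{5089 + 188 \cdot 145}{-100889 + \left(2242 + 6\right)} + 324088}{\frac{156608546}{401}} = \left(\frac{5089 + 27260}{-100889 + 2248} + 324088\right) \frac{401}{156608546} = \left(\frac{32349}{-98641} + 324088\right) \frac{401}{156608546} = \left(32349 \left(- \frac{1}{98641}\right) + 324088\right) \frac{401}{156608546} = \left(- \frac{32349}{98641} + 324088\right) \frac{401}{156608546} = \frac{31968332059}{98641} \cdot \frac{401}{156608546} = \frac{12819301155659}{15448023585986}$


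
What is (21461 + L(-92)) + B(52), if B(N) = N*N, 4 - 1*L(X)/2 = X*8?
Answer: 25645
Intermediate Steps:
L(X) = 8 - 16*X (L(X) = 8 - 2*X*8 = 8 - 16*X)
B(N) = N**2
(21461 + L(-92)) + B(52) = (21461 + (8 - 16*(-92))) + 52**2 = (21461 + (8 + 1472)) + 2704 = (21461 + 1480) + 2704 = 22941 + 2704 = 25645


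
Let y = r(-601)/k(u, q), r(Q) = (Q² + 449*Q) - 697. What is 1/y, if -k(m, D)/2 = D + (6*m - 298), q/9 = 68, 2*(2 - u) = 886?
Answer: 4664/90655 ≈ 0.051448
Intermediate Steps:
u = -441 (u = 2 - ½*886 = 2 - 443 = -441)
q = 612 (q = 9*68 = 612)
k(m, D) = 596 - 12*m - 2*D (k(m, D) = -2*(D + (6*m - 298)) = -2*(D + (-298 + 6*m)) = -2*(-298 + D + 6*m) = 596 - 12*m - 2*D)
r(Q) = -697 + Q² + 449*Q
y = 90655/4664 (y = (-697 + (-601)² + 449*(-601))/(596 - 12*(-441) - 2*612) = (-697 + 361201 - 269849)/(596 + 5292 - 1224) = 90655/4664 ≈ 19.437)
1/y = 1/(90655/4664) = 4664/90655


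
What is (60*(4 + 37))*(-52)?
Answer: -127920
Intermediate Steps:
(60*(4 + 37))*(-52) = (60*41)*(-52) = 2460*(-52) = -127920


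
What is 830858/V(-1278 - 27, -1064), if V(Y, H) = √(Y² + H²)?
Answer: 830858*√2835121/2835121 ≈ 493.45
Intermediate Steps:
V(Y, H) = √(H² + Y²)
830858/V(-1278 - 27, -1064) = 830858/(√((-1064)² + (-1278 - 27)²)) = 830858/(√(1132096 + (-1305)²)) = 830858/(√(1132096 + 1703025)) = 830858/(√2835121) = 830858*(√2835121/2835121) = 830858*√2835121/2835121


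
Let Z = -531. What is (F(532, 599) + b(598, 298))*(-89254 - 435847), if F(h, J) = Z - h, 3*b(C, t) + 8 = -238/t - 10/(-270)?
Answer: 6755211699095/12069 ≈ 5.5972e+8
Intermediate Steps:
b(C, t) = -215/81 - 238/(3*t) (b(C, t) = -8/3 + (-238/t - 10/(-270))/3 = -8/3 + (-238/t - 10*(-1/270))/3 = -8/3 + (-238/t + 1/27)/3 = -8/3 + (1/27 - 238/t)/3 = -8/3 + (1/81 - 238/(3*t)) = -215/81 - 238/(3*t))
F(h, J) = -531 - h
(F(532, 599) + b(598, 298))*(-89254 - 435847) = ((-531 - 1*532) + (1/81)*(-6426 - 215*298)/298)*(-89254 - 435847) = ((-531 - 532) + (1/81)*(1/298)*(-6426 - 64070))*(-525101) = (-1063 + (1/81)*(1/298)*(-70496))*(-525101) = (-1063 - 35248/12069)*(-525101) = -12864595/12069*(-525101) = 6755211699095/12069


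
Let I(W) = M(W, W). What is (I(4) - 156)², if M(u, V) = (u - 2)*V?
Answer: 21904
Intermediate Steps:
M(u, V) = V*(-2 + u) (M(u, V) = (-2 + u)*V = V*(-2 + u))
I(W) = W*(-2 + W)
(I(4) - 156)² = (4*(-2 + 4) - 156)² = (4*2 - 156)² = (8 - 156)² = (-148)² = 21904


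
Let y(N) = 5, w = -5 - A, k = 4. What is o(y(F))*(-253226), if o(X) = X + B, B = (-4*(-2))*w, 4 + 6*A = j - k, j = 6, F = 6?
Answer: 24562922/3 ≈ 8.1876e+6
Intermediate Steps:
A = -⅓ (A = -⅔ + (6 - 1*4)/6 = -⅔ + (6 - 4)/6 = -⅔ + (⅙)*2 = -⅔ + ⅓ = -⅓ ≈ -0.33333)
w = -14/3 (w = -5 - 1*(-⅓) = -5 + ⅓ = -14/3 ≈ -4.6667)
B = -112/3 (B = -4*(-2)*(-14/3) = 8*(-14/3) = -112/3 ≈ -37.333)
o(X) = -112/3 + X (o(X) = X - 112/3 = -112/3 + X)
o(y(F))*(-253226) = (-112/3 + 5)*(-253226) = -97/3*(-253226) = 24562922/3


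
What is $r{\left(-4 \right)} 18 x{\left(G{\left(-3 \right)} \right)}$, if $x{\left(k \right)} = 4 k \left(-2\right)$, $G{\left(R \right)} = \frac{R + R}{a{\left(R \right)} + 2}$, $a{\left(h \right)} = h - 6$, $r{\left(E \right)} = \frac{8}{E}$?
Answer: $\frac{1728}{7} \approx 246.86$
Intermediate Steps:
$a{\left(h \right)} = -6 + h$ ($a{\left(h \right)} = h - 6 = -6 + h$)
$G{\left(R \right)} = \frac{2 R}{-4 + R}$ ($G{\left(R \right)} = \frac{R + R}{\left(-6 + R\right) + 2} = \frac{2 R}{-4 + R}$)
$x{\left(k \right)} = - 8 k$
$r{\left(-4 \right)} 18 x{\left(G{\left(-3 \right)} \right)} = \frac{8}{-4} \cdot 18 \left(- 8 \cdot 2 \left(-3\right) \frac{1}{-4 - 3}\right) = 8 \left(- \frac{1}{4}\right) 18 \left(- 8 \cdot 2 \left(-3\right) \frac{1}{-7}\right) = \left(-2\right) 18 \left(- 8 \cdot 2 \left(-3\right) \left(- \frac{1}{7}\right)\right) = - 36 \left(\left(-8\right) \frac{6}{7}\right) = \left(-36\right) \left(- \frac{48}{7}\right) = \frac{1728}{7}$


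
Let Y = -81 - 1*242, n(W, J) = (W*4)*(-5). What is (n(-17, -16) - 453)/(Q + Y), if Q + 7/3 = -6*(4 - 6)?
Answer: 339/940 ≈ 0.36064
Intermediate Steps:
Q = 29/3 (Q = -7/3 - 6*(4 - 6) = -7/3 - 6*(-2) = -7/3 + 12 = 29/3 ≈ 9.6667)
n(W, J) = -20*W (n(W, J) = (4*W)*(-5) = -20*W)
Y = -323 (Y = -81 - 242 = -323)
(n(-17, -16) - 453)/(Q + Y) = (-20*(-17) - 453)/(29/3 - 323) = (340 - 453)/(-940/3) = -113*(-3/940) = 339/940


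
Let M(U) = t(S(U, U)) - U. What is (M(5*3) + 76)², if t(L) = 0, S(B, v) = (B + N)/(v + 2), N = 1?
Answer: 3721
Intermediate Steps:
S(B, v) = (1 + B)/(2 + v) (S(B, v) = (B + 1)/(v + 2) = (1 + B)/(2 + v))
M(U) = -U (M(U) = 0 - U = -U)
(M(5*3) + 76)² = (-5*3 + 76)² = (-1*15 + 76)² = (-15 + 76)² = 61² = 3721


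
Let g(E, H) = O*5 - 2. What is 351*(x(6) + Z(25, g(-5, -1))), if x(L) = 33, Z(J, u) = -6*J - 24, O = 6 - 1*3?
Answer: -49491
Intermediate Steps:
O = 3 (O = 6 - 3 = 3)
g(E, H) = 13 (g(E, H) = 3*5 - 2 = 15 - 2 = 13)
Z(J, u) = -24 - 6*J
351*(x(6) + Z(25, g(-5, -1))) = 351*(33 + (-24 - 6*25)) = 351*(33 + (-24 - 150)) = 351*(33 - 174) = 351*(-141) = -49491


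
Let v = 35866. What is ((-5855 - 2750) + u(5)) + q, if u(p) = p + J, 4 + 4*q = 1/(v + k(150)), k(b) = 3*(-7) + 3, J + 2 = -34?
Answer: -1238476703/143392 ≈ -8637.0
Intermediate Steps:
J = -36 (J = -2 - 34 = -36)
k(b) = -18 (k(b) = -21 + 3 = -18)
q = -143391/143392 (q = -1 + 1/(4*(35866 - 18)) = -1 + (1/4)/35848 = -1 + (1/4)*(1/35848) = -1 + 1/143392 = -143391/143392 ≈ -0.99999)
u(p) = -36 + p (u(p) = p - 36 = -36 + p)
((-5855 - 2750) + u(5)) + q = ((-5855 - 2750) + (-36 + 5)) - 143391/143392 = (-8605 - 31) - 143391/143392 = -8636 - 143391/143392 = -1238476703/143392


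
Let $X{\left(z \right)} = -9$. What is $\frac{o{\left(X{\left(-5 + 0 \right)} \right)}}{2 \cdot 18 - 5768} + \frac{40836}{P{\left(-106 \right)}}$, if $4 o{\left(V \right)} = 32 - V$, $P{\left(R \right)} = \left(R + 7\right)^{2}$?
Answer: $\frac{311961989}{74905776} \approx 4.1647$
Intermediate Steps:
$P{\left(R \right)} = \left(7 + R\right)^{2}$
$o{\left(V \right)} = 8 - \frac{V}{4}$ ($o{\left(V \right)} = \frac{32 - V}{4} = 8 - \frac{V}{4}$)
$\frac{o{\left(X{\left(-5 + 0 \right)} \right)}}{2 \cdot 18 - 5768} + \frac{40836}{P{\left(-106 \right)}} = \frac{8 - - \frac{9}{4}}{2 \cdot 18 - 5768} + \frac{40836}{\left(7 - 106\right)^{2}} = \frac{8 + \frac{9}{4}}{36 - 5768} + \frac{40836}{\left(-99\right)^{2}} = \frac{41}{4 \left(-5732\right)} + \frac{40836}{9801} = \frac{41}{4} \left(- \frac{1}{5732}\right) + 40836 \cdot \frac{1}{9801} = - \frac{41}{22928} + \frac{13612}{3267} = \frac{311961989}{74905776}$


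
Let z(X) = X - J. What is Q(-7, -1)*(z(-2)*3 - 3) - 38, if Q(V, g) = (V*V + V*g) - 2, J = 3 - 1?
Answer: -848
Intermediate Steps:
J = 2
Q(V, g) = -2 + V**2 + V*g (Q(V, g) = (V**2 + V*g) - 2 = -2 + V**2 + V*g)
z(X) = -2 + X (z(X) = X - 1*2 = X - 2 = -2 + X)
Q(-7, -1)*(z(-2)*3 - 3) - 38 = (-2 + (-7)**2 - 7*(-1))*((-2 - 2)*3 - 3) - 38 = (-2 + 49 + 7)*(-4*3 - 3) - 38 = 54*(-12 - 3) - 38 = 54*(-15) - 38 = -810 - 38 = -848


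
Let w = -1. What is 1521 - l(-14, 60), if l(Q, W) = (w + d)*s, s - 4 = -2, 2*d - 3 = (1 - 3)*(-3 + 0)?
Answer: 1514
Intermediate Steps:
d = 9/2 (d = 3/2 + ((1 - 3)*(-3 + 0))/2 = 3/2 + (-2*(-3))/2 = 3/2 + (½)*6 = 3/2 + 3 = 9/2 ≈ 4.5000)
s = 2 (s = 4 - 2 = 2)
l(Q, W) = 7 (l(Q, W) = (-1 + 9/2)*2 = (7/2)*2 = 7)
1521 - l(-14, 60) = 1521 - 1*7 = 1521 - 7 = 1514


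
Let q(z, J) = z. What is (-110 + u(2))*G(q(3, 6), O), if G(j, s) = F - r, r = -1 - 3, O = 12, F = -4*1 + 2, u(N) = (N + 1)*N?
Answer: -208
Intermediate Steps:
u(N) = N*(1 + N) (u(N) = (1 + N)*N = N*(1 + N))
F = -2 (F = -4 + 2 = -2)
r = -4
G(j, s) = 2 (G(j, s) = -2 - 1*(-4) = -2 + 4 = 2)
(-110 + u(2))*G(q(3, 6), O) = (-110 + 2*(1 + 2))*2 = (-110 + 2*3)*2 = (-110 + 6)*2 = -104*2 = -208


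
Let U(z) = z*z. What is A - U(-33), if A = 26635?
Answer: 25546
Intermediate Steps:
U(z) = z²
A - U(-33) = 26635 - 1*(-33)² = 26635 - 1*1089 = 26635 - 1089 = 25546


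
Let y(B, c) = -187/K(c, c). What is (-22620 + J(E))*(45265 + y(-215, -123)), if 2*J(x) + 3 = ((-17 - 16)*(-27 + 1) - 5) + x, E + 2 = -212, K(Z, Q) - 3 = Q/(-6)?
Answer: -47438160462/47 ≈ -1.0093e+9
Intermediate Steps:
K(Z, Q) = 3 - Q/6 (K(Z, Q) = 3 + Q/(-6) = 3 + Q*(-⅙) = 3 - Q/6)
E = -214 (E = -2 - 212 = -214)
J(x) = 425 + x/2 (J(x) = -3/2 + (((-17 - 16)*(-27 + 1) - 5) + x)/2 = -3/2 + ((-33*(-26) - 5) + x)/2 = -3/2 + ((858 - 5) + x)/2 = -3/2 + (853 + x)/2 = -3/2 + (853/2 + x/2) = 425 + x/2)
y(B, c) = -187/(3 - c/6)
(-22620 + J(E))*(45265 + y(-215, -123)) = (-22620 + (425 + (½)*(-214)))*(45265 + 1122/(-18 - 123)) = (-22620 + (425 - 107))*(45265 + 1122/(-141)) = (-22620 + 318)*(45265 + 1122*(-1/141)) = -22302*(45265 - 374/47) = -22302*2127081/47 = -47438160462/47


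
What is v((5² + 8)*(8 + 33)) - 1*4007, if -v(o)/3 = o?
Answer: -8066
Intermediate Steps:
v(o) = -3*o
v((5² + 8)*(8 + 33)) - 1*4007 = -3*(5² + 8)*(8 + 33) - 1*4007 = -3*(25 + 8)*41 - 4007 = -99*41 - 4007 = -3*1353 - 4007 = -4059 - 4007 = -8066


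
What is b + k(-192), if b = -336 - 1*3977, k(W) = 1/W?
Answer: -828097/192 ≈ -4313.0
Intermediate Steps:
b = -4313 (b = -336 - 3977 = -4313)
b + k(-192) = -4313 + 1/(-192) = -4313 - 1/192 = -828097/192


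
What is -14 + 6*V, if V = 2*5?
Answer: 46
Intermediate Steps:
V = 10
-14 + 6*V = -14 + 6*10 = -14 + 60 = 46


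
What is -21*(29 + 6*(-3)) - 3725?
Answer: -3956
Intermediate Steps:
-21*(29 + 6*(-3)) - 3725 = -21*(29 - 18) - 3725 = -21*11 - 3725 = -231 - 3725 = -3956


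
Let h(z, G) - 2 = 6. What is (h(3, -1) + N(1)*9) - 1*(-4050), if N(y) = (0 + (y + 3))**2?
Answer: 4202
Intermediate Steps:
N(y) = (3 + y)**2 (N(y) = (0 + (3 + y))**2 = (3 + y)**2)
h(z, G) = 8 (h(z, G) = 2 + 6 = 8)
(h(3, -1) + N(1)*9) - 1*(-4050) = (8 + (3 + 1)**2*9) - 1*(-4050) = (8 + 4**2*9) + 4050 = (8 + 16*9) + 4050 = (8 + 144) + 4050 = 152 + 4050 = 4202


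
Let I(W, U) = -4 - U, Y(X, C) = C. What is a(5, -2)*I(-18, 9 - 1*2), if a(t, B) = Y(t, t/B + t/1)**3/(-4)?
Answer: 1375/32 ≈ 42.969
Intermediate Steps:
a(t, B) = -(t + t/B)**3/4 (a(t, B) = (t/B + t/1)**3/(-4) = (t/B + t*1)**3*(-1/4) = (t/B + t)**3*(-1/4) = (t + t/B)**3*(-1/4) = -(t + t/B)**3/4)
a(5, -2)*I(-18, 9 - 1*2) = (-1/4*5**3*(1 - 2)**3/(-2)**3)*(-4 - (9 - 1*2)) = (-1/4*(-1/8)*125*(-1)**3)*(-4 - (9 - 2)) = (-1/4*(-1/8)*125*(-1))*(-4 - 1*7) = -125*(-4 - 7)/32 = -125/32*(-11) = 1375/32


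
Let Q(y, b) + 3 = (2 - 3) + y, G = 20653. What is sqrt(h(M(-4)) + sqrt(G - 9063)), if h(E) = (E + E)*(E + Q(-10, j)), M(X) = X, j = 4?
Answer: sqrt(144 + sqrt(11590)) ≈ 15.864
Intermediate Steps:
Q(y, b) = -4 + y (Q(y, b) = -3 + ((2 - 3) + y) = -3 + (-1 + y) = -4 + y)
h(E) = 2*E*(-14 + E) (h(E) = (E + E)*(E + (-4 - 10)) = (2*E)*(E - 14) = (2*E)*(-14 + E) = 2*E*(-14 + E))
sqrt(h(M(-4)) + sqrt(G - 9063)) = sqrt(2*(-4)*(-14 - 4) + sqrt(20653 - 9063)) = sqrt(2*(-4)*(-18) + sqrt(11590)) = sqrt(144 + sqrt(11590))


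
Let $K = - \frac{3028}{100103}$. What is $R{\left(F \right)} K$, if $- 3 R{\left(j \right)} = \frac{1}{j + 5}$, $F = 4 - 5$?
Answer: $\frac{757}{300309} \approx 0.0025207$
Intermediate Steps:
$F = -1$
$R{\left(j \right)} = - \frac{1}{3 \left(5 + j\right)}$ ($R{\left(j \right)} = - \frac{1}{3 \left(j + 5\right)} = - \frac{1}{3 \left(5 + j\right)}$)
$K = - \frac{3028}{100103}$ ($K = \left(-3028\right) \frac{1}{100103} = - \frac{3028}{100103} \approx -0.030249$)
$R{\left(F \right)} K = - \frac{1}{15 + 3 \left(-1\right)} \left(- \frac{3028}{100103}\right) = - \frac{1}{15 - 3} \left(- \frac{3028}{100103}\right) = - \frac{1}{12} \left(- \frac{3028}{100103}\right) = \left(-1\right) \frac{1}{12} \left(- \frac{3028}{100103}\right) = \left(- \frac{1}{12}\right) \left(- \frac{3028}{100103}\right) = \frac{757}{300309}$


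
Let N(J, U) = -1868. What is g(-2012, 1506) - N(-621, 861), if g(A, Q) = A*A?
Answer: 4050012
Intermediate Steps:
g(A, Q) = A²
g(-2012, 1506) - N(-621, 861) = (-2012)² - 1*(-1868) = 4048144 + 1868 = 4050012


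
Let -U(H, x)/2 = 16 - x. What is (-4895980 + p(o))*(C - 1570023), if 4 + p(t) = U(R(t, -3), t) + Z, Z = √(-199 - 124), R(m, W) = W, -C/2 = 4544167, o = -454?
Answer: 52193164193868 - 10658357*I*√323 ≈ 5.2193e+13 - 1.9155e+8*I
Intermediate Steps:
C = -9088334 (C = -2*4544167 = -9088334)
U(H, x) = -32 + 2*x (U(H, x) = -2*(16 - x) = -32 + 2*x)
Z = I*√323 (Z = √(-323) = I*√323 ≈ 17.972*I)
p(t) = -36 + 2*t + I*√323 (p(t) = -4 + ((-32 + 2*t) + I*√323) = -4 + (-32 + 2*t + I*√323) = -36 + 2*t + I*√323)
(-4895980 + p(o))*(C - 1570023) = (-4895980 + (-36 + 2*(-454) + I*√323))*(-9088334 - 1570023) = (-4895980 + (-36 - 908 + I*√323))*(-10658357) = (-4895980 + (-944 + I*√323))*(-10658357) = (-4896924 + I*√323)*(-10658357) = 52193164193868 - 10658357*I*√323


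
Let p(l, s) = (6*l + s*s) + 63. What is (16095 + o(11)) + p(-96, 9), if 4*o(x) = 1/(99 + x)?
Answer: 6891721/440 ≈ 15663.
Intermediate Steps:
p(l, s) = 63 + s**2 + 6*l (p(l, s) = (6*l + s**2) + 63 = (s**2 + 6*l) + 63 = 63 + s**2 + 6*l)
o(x) = 1/(4*(99 + x))
(16095 + o(11)) + p(-96, 9) = (16095 + 1/(4*(99 + 11))) + (63 + 9**2 + 6*(-96)) = (16095 + (1/4)/110) + (63 + 81 - 576) = (16095 + (1/4)*(1/110)) - 432 = (16095 + 1/440) - 432 = 7081801/440 - 432 = 6891721/440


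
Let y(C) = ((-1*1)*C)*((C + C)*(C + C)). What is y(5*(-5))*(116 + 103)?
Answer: 13687500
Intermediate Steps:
y(C) = -4*C³ (y(C) = (-C)*((2*C)*(2*C)) = (-C)*(4*C²) = -4*C³)
y(5*(-5))*(116 + 103) = (-4*(5*(-5))³)*(116 + 103) = -4*(-25)³*219 = -4*(-15625)*219 = 62500*219 = 13687500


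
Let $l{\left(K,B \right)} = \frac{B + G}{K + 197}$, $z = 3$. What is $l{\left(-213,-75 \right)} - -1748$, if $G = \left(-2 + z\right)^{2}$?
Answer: $\frac{14021}{8} \approx 1752.6$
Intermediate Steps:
$G = 1$ ($G = \left(-2 + 3\right)^{2} = 1^{2} = 1$)
$l{\left(K,B \right)} = \frac{1 + B}{197 + K}$ ($l{\left(K,B \right)} = \frac{B + 1}{K + 197} = \frac{1 + B}{197 + K}$)
$l{\left(-213,-75 \right)} - -1748 = \frac{1 - 75}{197 - 213} - -1748 = \frac{1}{-16} \left(-74\right) + 1748 = \left(- \frac{1}{16}\right) \left(-74\right) + 1748 = \frac{37}{8} + 1748 = \frac{14021}{8}$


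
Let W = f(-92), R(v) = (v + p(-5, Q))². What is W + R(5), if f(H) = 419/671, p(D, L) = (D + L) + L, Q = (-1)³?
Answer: 3103/671 ≈ 4.6244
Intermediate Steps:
Q = -1
p(D, L) = D + 2*L
R(v) = (-7 + v)² (R(v) = (v + (-5 + 2*(-1)))² = (v + (-5 - 2))² = (v - 7)² = (-7 + v)²)
f(H) = 419/671 (f(H) = 419*(1/671) = 419/671)
W = 419/671 ≈ 0.62444
W + R(5) = 419/671 + (-7 + 5)² = 419/671 + (-2)² = 419/671 + 4 = 3103/671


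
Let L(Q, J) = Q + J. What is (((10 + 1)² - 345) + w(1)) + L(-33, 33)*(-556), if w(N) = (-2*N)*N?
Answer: -226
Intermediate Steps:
L(Q, J) = J + Q
w(N) = -2*N²
(((10 + 1)² - 345) + w(1)) + L(-33, 33)*(-556) = (((10 + 1)² - 345) - 2*1²) + (33 - 33)*(-556) = ((11² - 345) - 2*1) + 0*(-556) = ((121 - 345) - 2) + 0 = (-224 - 2) + 0 = -226 + 0 = -226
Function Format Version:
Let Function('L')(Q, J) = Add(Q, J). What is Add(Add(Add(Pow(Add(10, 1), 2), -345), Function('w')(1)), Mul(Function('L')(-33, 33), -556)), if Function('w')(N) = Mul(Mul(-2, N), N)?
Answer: -226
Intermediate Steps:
Function('L')(Q, J) = Add(J, Q)
Function('w')(N) = Mul(-2, Pow(N, 2))
Add(Add(Add(Pow(Add(10, 1), 2), -345), Function('w')(1)), Mul(Function('L')(-33, 33), -556)) = Add(Add(Add(Pow(Add(10, 1), 2), -345), Mul(-2, Pow(1, 2))), Mul(Add(33, -33), -556)) = Add(Add(Add(Pow(11, 2), -345), Mul(-2, 1)), Mul(0, -556)) = Add(Add(Add(121, -345), -2), 0) = Add(Add(-224, -2), 0) = Add(-226, 0) = -226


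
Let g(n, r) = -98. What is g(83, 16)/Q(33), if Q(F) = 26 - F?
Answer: 14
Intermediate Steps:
g(83, 16)/Q(33) = -98/(26 - 1*33) = -98/(26 - 33) = -98/(-7) = -98*(-⅐) = 14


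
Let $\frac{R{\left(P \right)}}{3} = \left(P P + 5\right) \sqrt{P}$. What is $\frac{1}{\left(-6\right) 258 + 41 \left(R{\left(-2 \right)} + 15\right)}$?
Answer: $- \frac{311}{1107129} - \frac{123 i \sqrt{2}}{369043} \approx -0.00028091 - 0.00047135 i$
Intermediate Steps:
$R{\left(P \right)} = 3 \sqrt{P} \left(5 + P^{2}\right)$ ($R{\left(P \right)} = 3 \left(P P + 5\right) \sqrt{P} = 3 \left(P^{2} + 5\right) \sqrt{P} = 3 \left(5 + P^{2}\right) \sqrt{P} = 3 \sqrt{P} \left(5 + P^{2}\right)$)
$\frac{1}{\left(-6\right) 258 + 41 \left(R{\left(-2 \right)} + 15\right)} = \frac{1}{\left(-6\right) 258 + 41 \left(3 \sqrt{-2} \left(5 + \left(-2\right)^{2}\right) + 15\right)} = \frac{1}{-1548 + 41 \left(3 i \sqrt{2} \left(5 + 4\right) + 15\right)} = \frac{1}{-1548 + 41 \left(3 i \sqrt{2} \cdot 9 + 15\right)} = \frac{1}{-1548 + 41 \left(27 i \sqrt{2} + 15\right)} = \frac{1}{-1548 + 41 \left(15 + 27 i \sqrt{2}\right)} = \frac{1}{-1548 + \left(615 + 1107 i \sqrt{2}\right)} = \frac{1}{-933 + 1107 i \sqrt{2}}$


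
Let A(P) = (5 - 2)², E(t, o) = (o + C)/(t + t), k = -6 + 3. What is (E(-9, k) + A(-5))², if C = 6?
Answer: 2809/36 ≈ 78.028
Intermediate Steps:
k = -3
E(t, o) = (6 + o)/(2*t) (E(t, o) = (o + 6)/(t + t) = (6 + o)/((2*t)) = (6 + o)*(1/(2*t)) = (6 + o)/(2*t))
A(P) = 9 (A(P) = 3² = 9)
(E(-9, k) + A(-5))² = ((½)*(6 - 3)/(-9) + 9)² = ((½)*(-⅑)*3 + 9)² = (-⅙ + 9)² = (53/6)² = 2809/36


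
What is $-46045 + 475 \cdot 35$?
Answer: $-29420$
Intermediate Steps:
$-46045 + 475 \cdot 35 = -46045 + 16625 = -29420$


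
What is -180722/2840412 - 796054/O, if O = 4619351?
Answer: -1547969842835/6560430006306 ≈ -0.23596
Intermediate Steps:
-180722/2840412 - 796054/O = -180722/2840412 - 796054/4619351 = -180722*1/2840412 - 796054*1/4619351 = -90361/1420206 - 796054/4619351 = -1547969842835/6560430006306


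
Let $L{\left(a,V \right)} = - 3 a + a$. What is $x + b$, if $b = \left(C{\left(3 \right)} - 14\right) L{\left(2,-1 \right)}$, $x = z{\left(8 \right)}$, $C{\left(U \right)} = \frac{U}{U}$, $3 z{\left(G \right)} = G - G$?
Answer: $52$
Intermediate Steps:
$L{\left(a,V \right)} = - 2 a$
$z{\left(G \right)} = 0$ ($z{\left(G \right)} = \frac{G - G}{3} = \frac{1}{3} \cdot 0 = 0$)
$C{\left(U \right)} = 1$
$x = 0$
$b = 52$ ($b = \left(1 - 14\right) \left(\left(-2\right) 2\right) = \left(-13\right) \left(-4\right) = 52$)
$x + b = 0 + 52 = 52$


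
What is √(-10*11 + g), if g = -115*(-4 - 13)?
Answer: 3*√205 ≈ 42.953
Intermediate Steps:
g = 1955 (g = -115*(-17) = 1955)
√(-10*11 + g) = √(-10*11 + 1955) = √(-110 + 1955) = √1845 = 3*√205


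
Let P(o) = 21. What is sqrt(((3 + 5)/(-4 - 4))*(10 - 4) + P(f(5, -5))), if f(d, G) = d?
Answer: sqrt(15) ≈ 3.8730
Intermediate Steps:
sqrt(((3 + 5)/(-4 - 4))*(10 - 4) + P(f(5, -5))) = sqrt(((3 + 5)/(-4 - 4))*(10 - 4) + 21) = sqrt((8/(-8))*6 + 21) = sqrt((8*(-1/8))*6 + 21) = sqrt(-1*6 + 21) = sqrt(-6 + 21) = sqrt(15)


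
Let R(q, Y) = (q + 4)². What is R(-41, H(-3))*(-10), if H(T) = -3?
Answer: -13690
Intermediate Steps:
R(q, Y) = (4 + q)²
R(-41, H(-3))*(-10) = (4 - 41)²*(-10) = (-37)²*(-10) = 1369*(-10) = -13690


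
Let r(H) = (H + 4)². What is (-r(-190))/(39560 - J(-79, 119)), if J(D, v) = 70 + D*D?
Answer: -11532/11083 ≈ -1.0405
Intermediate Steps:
J(D, v) = 70 + D²
r(H) = (4 + H)²
(-r(-190))/(39560 - J(-79, 119)) = (-(4 - 190)²)/(39560 - (70 + (-79)²)) = (-1*(-186)²)/(39560 - (70 + 6241)) = (-1*34596)/(39560 - 1*6311) = -34596/(39560 - 6311) = -34596/33249 = -34596*1/33249 = -11532/11083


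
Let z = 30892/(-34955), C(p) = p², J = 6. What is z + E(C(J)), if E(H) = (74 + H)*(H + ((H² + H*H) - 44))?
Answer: 9935578308/34955 ≈ 2.8424e+5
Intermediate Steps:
E(H) = (74 + H)*(-44 + H + 2*H²) (E(H) = (74 + H)*(H + ((H² + H²) - 44)) = (74 + H)*(H + (2*H² - 44)) = (74 + H)*(H + (-44 + 2*H²)) = (74 + H)*(-44 + H + 2*H²))
z = -30892/34955 (z = 30892*(-1/34955) = -30892/34955 ≈ -0.88377)
z + E(C(J)) = -30892/34955 + (-3256 + 2*(6²)³ + 30*6² + 149*(6²)²) = -30892/34955 + (-3256 + 2*36³ + 30*36 + 149*36²) = -30892/34955 + (-3256 + 2*46656 + 1080 + 149*1296) = -30892/34955 + (-3256 + 93312 + 1080 + 193104) = -30892/34955 + 284240 = 9935578308/34955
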